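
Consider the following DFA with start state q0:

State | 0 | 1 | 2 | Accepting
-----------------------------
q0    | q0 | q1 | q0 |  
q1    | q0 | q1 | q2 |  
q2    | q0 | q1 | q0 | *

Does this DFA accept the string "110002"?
Start in q0.
Read '1': q0 → q1
Read '1': q1 → q1
Read '0': q1 → q0
Read '0': q0 → q0
Read '0': q0 → q0
Read '2': q0 → q0
Final state q0 is not accepting, so the string is rejected.

Final answer: No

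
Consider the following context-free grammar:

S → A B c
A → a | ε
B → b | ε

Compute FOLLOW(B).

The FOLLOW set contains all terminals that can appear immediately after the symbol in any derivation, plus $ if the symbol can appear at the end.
B occurs in S → A B c, immediately followed by the terminal c. So FOLLOW(B) = {c}.

Final answer: {c}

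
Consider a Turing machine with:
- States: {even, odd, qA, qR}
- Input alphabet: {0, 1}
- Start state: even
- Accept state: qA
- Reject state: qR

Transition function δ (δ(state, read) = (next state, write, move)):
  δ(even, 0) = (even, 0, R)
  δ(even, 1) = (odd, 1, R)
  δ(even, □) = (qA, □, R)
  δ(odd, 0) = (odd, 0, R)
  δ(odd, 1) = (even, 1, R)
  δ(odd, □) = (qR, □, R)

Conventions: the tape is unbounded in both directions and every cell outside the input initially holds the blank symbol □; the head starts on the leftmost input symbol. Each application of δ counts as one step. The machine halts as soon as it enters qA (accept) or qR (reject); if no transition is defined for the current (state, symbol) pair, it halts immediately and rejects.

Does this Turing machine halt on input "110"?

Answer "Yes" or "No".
Step 0: [even]110 (head at position 0)
Step 1: δ(even, 1) = (odd, 1, R)  ⊢  1[odd]10 (head at position 1)
Step 2: δ(odd, 1) = (even, 1, R)  ⊢  11[even]0 (head at position 2)
Step 3: δ(even, 0) = (even, 0, R)  ⊢  110[even]□ (head at position 3)
Step 4: δ(even, □) = (qA, □, R)  ⊢  110□[qA]□ (head at position 4)
The machine is in qA, so it halts and accepts.
It halts after 4 steps.

Final answer: Yes - halts after 4 steps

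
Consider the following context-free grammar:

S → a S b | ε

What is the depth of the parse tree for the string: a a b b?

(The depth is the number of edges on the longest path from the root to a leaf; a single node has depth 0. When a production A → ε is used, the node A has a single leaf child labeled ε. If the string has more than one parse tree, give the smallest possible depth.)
The only parse tree applies S → a S b 2 times (once per matching a…b pair) and then S → ε.
The S nodes sit at depths 0, 1, …, 2; the innermost S (depth 2) has the single child ε at depth 3.
The terminal leaves a, b are at depths 1..2, so the longest root-to-leaf path is S → S → … → S → ε with 3 edges.
Depth = 3.

Final answer: 3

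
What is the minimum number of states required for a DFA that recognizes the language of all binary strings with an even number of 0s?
Language: binary strings with an even number of 0s
Lower bound (Myhill–Nerode): the prefixes ε, 0 are pairwise distinguishable:
  ε vs 0: suffix ε distinguishes them (ε has zero 0s (accepted), 0 has one 0 (rejected))
So any DFA needs at least 2 states.
Upper bound: a DFA with 2 states exists (one state per class above).
Minimum states: 2

Final answer: 2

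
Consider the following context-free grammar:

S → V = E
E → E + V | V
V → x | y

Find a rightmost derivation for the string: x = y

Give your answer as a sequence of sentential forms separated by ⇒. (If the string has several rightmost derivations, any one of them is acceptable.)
Start with S.
Step 1: the rightmost non-terminal is S; apply S → V = E:  V = E
Step 2: the rightmost non-terminal is E; apply E → V:  V = V
Step 3: the rightmost non-terminal is V; apply V → y:  V = y
Step 4: the rightmost non-terminal is V; apply V → x:  x = y

Final answer: S ⇒ V = E ⇒ V = V ⇒ V = y ⇒ x = y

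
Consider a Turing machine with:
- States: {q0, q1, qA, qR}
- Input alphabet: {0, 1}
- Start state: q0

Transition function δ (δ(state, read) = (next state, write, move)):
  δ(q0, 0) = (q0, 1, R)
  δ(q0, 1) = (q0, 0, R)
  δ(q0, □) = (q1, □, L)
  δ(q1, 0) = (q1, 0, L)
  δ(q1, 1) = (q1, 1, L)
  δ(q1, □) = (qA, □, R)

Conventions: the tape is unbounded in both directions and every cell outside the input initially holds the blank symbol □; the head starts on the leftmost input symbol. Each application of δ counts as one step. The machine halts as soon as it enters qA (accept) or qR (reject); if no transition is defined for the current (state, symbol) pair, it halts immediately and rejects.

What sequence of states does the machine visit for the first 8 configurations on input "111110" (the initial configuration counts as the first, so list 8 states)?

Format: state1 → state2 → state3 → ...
Step 0: [q0]111110 (head at position 0)
Step 1: δ(q0, 1) = (q0, 0, R)  ⊢  0[q0]11110 (head at position 1)
Step 2: δ(q0, 1) = (q0, 0, R)  ⊢  00[q0]1110 (head at position 2)
Step 3: δ(q0, 1) = (q0, 0, R)  ⊢  000[q0]110 (head at position 3)
Step 4: δ(q0, 1) = (q0, 0, R)  ⊢  0000[q0]10 (head at position 4)
Step 5: δ(q0, 1) = (q0, 0, R)  ⊢  00000[q0]0 (head at position 5)
Step 6: δ(q0, 0) = (q0, 1, R)  ⊢  000001[q0]□ (head at position 6)
Step 7: δ(q0, □) = (q1, □, L)  ⊢  00000[q1]1□ (head at position 5)
Reading off the states of these 8 configurations: q0 → q0 → q0 → q0 → q0 → q0 → q0 → q1

Final answer: q0 → q0 → q0 → q0 → q0 → q0 → q0 → q1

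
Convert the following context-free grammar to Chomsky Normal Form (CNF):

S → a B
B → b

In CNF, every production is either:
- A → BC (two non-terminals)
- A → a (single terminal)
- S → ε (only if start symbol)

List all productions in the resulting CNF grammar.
The grammar has no ε-productions or unit productions to eliminate.
S → a B has terminal a in a right-hand side of length ≥ 2: introduce T_a → a and use T_a in place of a.
B → b is already in CNF (single terminal) – keep it.
S → a B becomes S → T_a B.
Resulting CNF grammar (3 productions): T_a → a; B → b; S → T_a B

Final answer: T_a → a; B → b; S → T_a B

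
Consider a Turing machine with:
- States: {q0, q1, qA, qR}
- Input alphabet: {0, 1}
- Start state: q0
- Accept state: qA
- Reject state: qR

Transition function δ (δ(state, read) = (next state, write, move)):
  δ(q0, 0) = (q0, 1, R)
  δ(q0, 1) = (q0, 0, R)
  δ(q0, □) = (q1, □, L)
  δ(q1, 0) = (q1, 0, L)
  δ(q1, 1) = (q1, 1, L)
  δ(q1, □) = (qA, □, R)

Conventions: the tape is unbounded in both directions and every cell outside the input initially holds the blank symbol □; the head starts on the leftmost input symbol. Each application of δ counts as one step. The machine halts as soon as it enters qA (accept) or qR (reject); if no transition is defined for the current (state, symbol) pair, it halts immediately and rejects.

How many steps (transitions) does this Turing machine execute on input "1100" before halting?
Step 0: [q0]1100 (head at position 0)
Step 1: δ(q0, 1) = (q0, 0, R)  ⊢  0[q0]100 (head at position 1)
Step 2: δ(q0, 1) = (q0, 0, R)  ⊢  00[q0]00 (head at position 2)
Step 3: δ(q0, 0) = (q0, 1, R)  ⊢  001[q0]0 (head at position 3)
Step 4: δ(q0, 0) = (q0, 1, R)  ⊢  0011[q0]□ (head at position 4)
Step 5: δ(q0, □) = (q1, □, L)  ⊢  001[q1]1□ (head at position 3)
Step 6: δ(q1, 1) = (q1, 1, L)  ⊢  00[q1]11□ (head at position 2)
Step 7: δ(q1, 1) = (q1, 1, L)  ⊢  0[q1]011□ (head at position 1)
Step 8: δ(q1, 0) = (q1, 0, L)  ⊢  [q1]0011□ (head at position 0)
Step 9: δ(q1, 0) = (q1, 0, L)  ⊢  [q1]□0011□ (head at position -1)
Step 10: δ(q1, □) = (qA, □, R)  ⊢  □[qA]0011□ (head at position 0)
The machine is in qA, so it halts and accepts.
Number of transitions executed: 10.

Final answer: 10 steps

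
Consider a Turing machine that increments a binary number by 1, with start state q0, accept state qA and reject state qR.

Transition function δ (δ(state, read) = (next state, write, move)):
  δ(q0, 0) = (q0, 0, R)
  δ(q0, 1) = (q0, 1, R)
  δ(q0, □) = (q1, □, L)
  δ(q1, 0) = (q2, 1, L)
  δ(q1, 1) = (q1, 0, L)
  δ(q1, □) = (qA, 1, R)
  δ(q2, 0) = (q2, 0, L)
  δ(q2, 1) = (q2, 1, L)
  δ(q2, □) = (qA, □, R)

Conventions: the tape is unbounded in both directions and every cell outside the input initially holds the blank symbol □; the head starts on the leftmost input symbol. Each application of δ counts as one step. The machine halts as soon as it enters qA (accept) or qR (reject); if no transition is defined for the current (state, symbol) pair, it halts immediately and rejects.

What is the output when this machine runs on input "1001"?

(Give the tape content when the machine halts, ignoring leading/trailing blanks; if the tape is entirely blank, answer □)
Step 0: [q0]1001 (head at position 0)
Step 1: δ(q0, 1) = (q0, 1, R)  ⊢  1[q0]001 (head at position 1)
Step 2: δ(q0, 0) = (q0, 0, R)  ⊢  10[q0]01 (head at position 2)
Step 3: δ(q0, 0) = (q0, 0, R)  ⊢  100[q0]1 (head at position 3)
Step 4: δ(q0, 1) = (q0, 1, R)  ⊢  1001[q0]□ (head at position 4)
Step 5: δ(q0, □) = (q1, □, L)  ⊢  100[q1]1□ (head at position 3)
Step 6: δ(q1, 1) = (q1, 0, L)  ⊢  10[q1]00□ (head at position 2)
Step 7: δ(q1, 0) = (q2, 1, L)  ⊢  1[q2]010□ (head at position 1)
Step 8: δ(q2, 0) = (q2, 0, L)  ⊢  [q2]1010□ (head at position 0)
Step 9: δ(q2, 1) = (q2, 1, L)  ⊢  [q2]□1010□ (head at position -1)
Step 10: δ(q2, □) = (qA, □, R)  ⊢  □[qA]1010□ (head at position 0)
The machine is in qA, so it halts and accepts.
Tape content when halted (ignoring surrounding blanks): 1010

Final answer: Output: 1010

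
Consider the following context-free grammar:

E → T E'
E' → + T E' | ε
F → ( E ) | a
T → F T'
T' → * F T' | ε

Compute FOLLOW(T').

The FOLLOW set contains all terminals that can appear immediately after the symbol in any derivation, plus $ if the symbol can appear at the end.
Useful FIRST sets: FIRST(E') = {+, ε}, FIRST(T') = {*, ε} (both E' and T' are nullable).
FOLLOW(E): E is the start symbol → $; E appears in F → ( E ) followed by ')' → FOLLOW(E) = {), $}.
FOLLOW(E'): E' appears at the right end of E → T E' and of E' → + T E', so FOLLOW(E') ⊇ FOLLOW(E) (the second occurrence adds nothing new). FOLLOW(E') = {), $}.
FOLLOW(T): in E → T E' and E' → + T E', T is followed by E': add FIRST(E') minus ε = {+}; since E' is nullable, also add FOLLOW(E) and FOLLOW(E') = {), $}. FOLLOW(T) = {+, ), $}.
FOLLOW(T'): T' appears at the right end of T → F T' and of T' → * F T', so FOLLOW(T') = FOLLOW(T) = {+, ), $}.

Final answer: {$, ), +}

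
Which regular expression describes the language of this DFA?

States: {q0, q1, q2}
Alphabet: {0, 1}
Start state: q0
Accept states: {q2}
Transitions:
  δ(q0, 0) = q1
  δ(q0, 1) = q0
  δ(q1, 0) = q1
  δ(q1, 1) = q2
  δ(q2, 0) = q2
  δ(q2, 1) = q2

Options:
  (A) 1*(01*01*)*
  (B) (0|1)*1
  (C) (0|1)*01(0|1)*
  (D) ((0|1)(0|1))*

Testing sample strings against the DFA:
  '00110' -> accepted
  '100' -> rejected
  '11' -> rejected
  '00' -> rejected
Checking each option for a counterexample:
  (A) 1*(01*01*)*: ε is rejected by the DFA but matches the regex → eliminated
  (B) (0|1)*1: '1' is rejected by the DFA but matches the regex → eliminated
  (C) (0|1)*01(0|1)*: agrees with the DFA on all strings of length ≤ 4
  (D) ((0|1)(0|1))*: ε is rejected by the DFA but matches the regex → eliminated
Only (C) (0|1)*01(0|1)* is consistent with the DFA.

Final answer: (C) (0|1)*01(0|1)*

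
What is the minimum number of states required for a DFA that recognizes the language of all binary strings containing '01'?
Language: binary strings containing '01'
Lower bound (Myhill–Nerode): the prefixes ε, 0, 01 are pairwise distinguishable:
  ε vs 01: suffix ε distinguishes them (ε is rejected, 01 is accepted)
  0 vs 01: suffix ε distinguishes them (0 is rejected, 01 is accepted)
  ε vs 0: suffix 1 distinguishes them (ε·1 = 1 is rejected, 0·1 = 01 is accepted)
So any DFA needs at least 3 states.
Upper bound: a DFA with 3 states exists (one state per class above: 'no progress', 'last symbol 0', and 'seen 01' (accepting sink)).
Minimum states: 3

Final answer: 3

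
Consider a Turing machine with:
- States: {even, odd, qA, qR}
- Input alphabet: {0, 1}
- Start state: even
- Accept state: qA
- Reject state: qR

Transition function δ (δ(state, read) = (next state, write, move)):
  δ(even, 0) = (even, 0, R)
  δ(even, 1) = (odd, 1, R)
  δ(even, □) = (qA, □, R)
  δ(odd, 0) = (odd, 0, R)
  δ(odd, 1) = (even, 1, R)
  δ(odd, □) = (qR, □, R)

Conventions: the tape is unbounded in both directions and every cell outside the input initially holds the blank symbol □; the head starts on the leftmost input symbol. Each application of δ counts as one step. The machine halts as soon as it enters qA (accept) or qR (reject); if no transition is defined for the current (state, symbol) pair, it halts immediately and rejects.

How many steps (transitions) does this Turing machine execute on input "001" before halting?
Step 0: [even]001 (head at position 0)
Step 1: δ(even, 0) = (even, 0, R)  ⊢  0[even]01 (head at position 1)
Step 2: δ(even, 0) = (even, 0, R)  ⊢  00[even]1 (head at position 2)
Step 3: δ(even, 1) = (odd, 1, R)  ⊢  001[odd]□ (head at position 3)
Step 4: δ(odd, □) = (qR, □, R)  ⊢  001□[qR]□ (head at position 4)
The machine is in qR, so it halts and rejects.
Number of transitions executed: 4.

Final answer: 4 steps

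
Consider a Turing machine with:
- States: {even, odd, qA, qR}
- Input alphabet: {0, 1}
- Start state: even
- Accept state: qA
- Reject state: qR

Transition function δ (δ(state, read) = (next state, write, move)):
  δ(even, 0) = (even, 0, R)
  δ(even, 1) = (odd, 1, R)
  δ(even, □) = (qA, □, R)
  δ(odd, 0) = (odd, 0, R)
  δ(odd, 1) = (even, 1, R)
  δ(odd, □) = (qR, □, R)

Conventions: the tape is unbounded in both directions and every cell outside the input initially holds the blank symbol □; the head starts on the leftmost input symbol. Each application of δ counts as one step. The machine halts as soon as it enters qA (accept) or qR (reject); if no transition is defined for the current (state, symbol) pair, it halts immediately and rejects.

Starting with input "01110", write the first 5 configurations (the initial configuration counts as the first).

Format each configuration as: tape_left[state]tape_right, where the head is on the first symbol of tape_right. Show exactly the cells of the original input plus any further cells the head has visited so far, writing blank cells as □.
Step 0: [even]01110 (head at position 0)
Step 1: δ(even, 0) = (even, 0, R)  ⊢  0[even]1110 (head at position 1)
Step 2: δ(even, 1) = (odd, 1, R)  ⊢  01[odd]110 (head at position 2)
Step 3: δ(odd, 1) = (even, 1, R)  ⊢  011[even]10 (head at position 3)
Step 4: δ(even, 1) = (odd, 1, R)  ⊢  0111[odd]0 (head at position 4)

Final answer: [even]01110 ⊢ 0[even]1110 ⊢ 01[odd]110 ⊢ 011[even]10 ⊢ 0111[odd]0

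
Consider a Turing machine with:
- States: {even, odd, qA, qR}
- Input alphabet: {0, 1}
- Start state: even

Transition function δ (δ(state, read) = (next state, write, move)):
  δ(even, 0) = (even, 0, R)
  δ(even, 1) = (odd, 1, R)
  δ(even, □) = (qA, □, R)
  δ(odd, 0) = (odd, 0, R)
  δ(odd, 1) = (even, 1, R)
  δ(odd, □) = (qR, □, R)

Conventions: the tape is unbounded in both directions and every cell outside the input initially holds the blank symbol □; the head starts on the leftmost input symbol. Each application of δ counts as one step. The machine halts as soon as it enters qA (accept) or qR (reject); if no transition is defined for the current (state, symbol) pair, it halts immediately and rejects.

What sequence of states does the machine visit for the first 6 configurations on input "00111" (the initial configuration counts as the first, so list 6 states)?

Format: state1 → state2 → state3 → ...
Step 0: [even]00111 (head at position 0)
Step 1: δ(even, 0) = (even, 0, R)  ⊢  0[even]0111 (head at position 1)
Step 2: δ(even, 0) = (even, 0, R)  ⊢  00[even]111 (head at position 2)
Step 3: δ(even, 1) = (odd, 1, R)  ⊢  001[odd]11 (head at position 3)
Step 4: δ(odd, 1) = (even, 1, R)  ⊢  0011[even]1 (head at position 4)
Step 5: δ(even, 1) = (odd, 1, R)  ⊢  00111[odd]□ (head at position 5)
Reading off the states of these 6 configurations: even → even → even → odd → even → odd

Final answer: even → even → even → odd → even → odd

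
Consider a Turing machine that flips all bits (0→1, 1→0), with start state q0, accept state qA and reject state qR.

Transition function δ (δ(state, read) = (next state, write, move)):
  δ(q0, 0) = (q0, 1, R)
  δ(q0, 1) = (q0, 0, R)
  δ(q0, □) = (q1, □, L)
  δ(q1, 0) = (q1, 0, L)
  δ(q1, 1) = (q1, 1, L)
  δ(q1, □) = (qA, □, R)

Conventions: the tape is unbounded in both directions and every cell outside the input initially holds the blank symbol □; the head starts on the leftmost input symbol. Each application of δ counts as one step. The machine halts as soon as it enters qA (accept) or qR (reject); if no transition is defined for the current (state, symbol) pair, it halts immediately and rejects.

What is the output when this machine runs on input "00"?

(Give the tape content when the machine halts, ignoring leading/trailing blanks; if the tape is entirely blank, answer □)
Step 0: [q0]00 (head at position 0)
Step 1: δ(q0, 0) = (q0, 1, R)  ⊢  1[q0]0 (head at position 1)
Step 2: δ(q0, 0) = (q0, 1, R)  ⊢  11[q0]□ (head at position 2)
Step 3: δ(q0, □) = (q1, □, L)  ⊢  1[q1]1□ (head at position 1)
Step 4: δ(q1, 1) = (q1, 1, L)  ⊢  [q1]11□ (head at position 0)
Step 5: δ(q1, 1) = (q1, 1, L)  ⊢  [q1]□11□ (head at position -1)
Step 6: δ(q1, □) = (qA, □, R)  ⊢  □[qA]11□ (head at position 0)
The machine is in qA, so it halts and accepts.
Tape content when halted (ignoring surrounding blanks): 11

Final answer: Output: 11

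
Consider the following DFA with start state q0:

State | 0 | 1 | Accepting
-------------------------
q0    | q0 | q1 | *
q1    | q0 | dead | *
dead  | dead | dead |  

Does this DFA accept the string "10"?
Start in q0.
Read '1': q0 → q1
Read '0': q1 → q0
Final state q0 is accepting, so the string is accepted.

Final answer: Yes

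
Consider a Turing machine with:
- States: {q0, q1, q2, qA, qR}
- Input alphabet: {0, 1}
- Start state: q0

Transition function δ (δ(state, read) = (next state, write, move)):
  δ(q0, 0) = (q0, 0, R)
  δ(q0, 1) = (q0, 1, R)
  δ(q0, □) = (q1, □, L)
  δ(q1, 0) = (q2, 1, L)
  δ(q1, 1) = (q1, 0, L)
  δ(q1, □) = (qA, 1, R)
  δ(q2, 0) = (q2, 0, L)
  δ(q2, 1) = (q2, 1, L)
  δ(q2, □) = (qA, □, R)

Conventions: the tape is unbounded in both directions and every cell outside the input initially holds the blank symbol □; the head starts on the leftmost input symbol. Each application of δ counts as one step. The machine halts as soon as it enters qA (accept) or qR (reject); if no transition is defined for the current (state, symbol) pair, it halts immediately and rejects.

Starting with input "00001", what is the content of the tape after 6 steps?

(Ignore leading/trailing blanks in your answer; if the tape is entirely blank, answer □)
Step 0: [q0]00001 (head at position 0)
Step 1: δ(q0, 0) = (q0, 0, R)  ⊢  0[q0]0001 (head at position 1)
Step 2: δ(q0, 0) = (q0, 0, R)  ⊢  00[q0]001 (head at position 2)
Step 3: δ(q0, 0) = (q0, 0, R)  ⊢  000[q0]01 (head at position 3)
Step 4: δ(q0, 0) = (q0, 0, R)  ⊢  0000[q0]1 (head at position 4)
Step 5: δ(q0, 1) = (q0, 1, R)  ⊢  00001[q0]□ (head at position 5)
Step 6: δ(q0, □) = (q1, □, L)  ⊢  0000[q1]1□ (head at position 4)
Tape after 6 steps (ignoring surrounding blanks): 00001

Final answer: Tape: 00001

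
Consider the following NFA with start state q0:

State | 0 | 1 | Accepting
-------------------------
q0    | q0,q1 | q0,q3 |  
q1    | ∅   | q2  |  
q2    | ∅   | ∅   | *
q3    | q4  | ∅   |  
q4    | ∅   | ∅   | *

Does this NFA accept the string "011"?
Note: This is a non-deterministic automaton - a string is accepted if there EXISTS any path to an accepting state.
Track the set of states the NFA could be in: start {q0}
Read '0': {q0} → {q0, q1}
Read '1': {q0, q1} → {q0, q2, q3}
Read '1': {q0, q2, q3} → {q0, q3}
Final set {q0, q3} contains no accepting state → rejected.

Final answer: No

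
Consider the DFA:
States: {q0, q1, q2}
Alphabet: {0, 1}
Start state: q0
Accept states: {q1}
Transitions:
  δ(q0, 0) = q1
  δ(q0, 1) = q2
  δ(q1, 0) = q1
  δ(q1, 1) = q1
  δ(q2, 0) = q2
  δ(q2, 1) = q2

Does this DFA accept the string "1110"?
Processing string "1110":
  q0 --1--> q2
  q2 --1--> q2
  q2 --1--> q2
  q2 --0--> q2
Final state: q2
Accept states: {q1}
q2 is not an accept state, so the string is rejected.

Final answer: No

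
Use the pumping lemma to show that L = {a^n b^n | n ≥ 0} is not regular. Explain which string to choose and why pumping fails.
Language: L = {a^n b^n | n ≥ 0} (equal numbers of a's followed by b's)
Step 1: Assume for contradiction that L is regular, with pumping length p.
Step 2: Choose s = a^p b^p. Then s ∈ L (it has p a's followed by p b's) and |s| ≥ p.
Step 3: Consider any decomposition s = xyz with |xy| ≤ p and |y| > 0. Since |xy| ≤ p and the first p symbols of s are all a's, y = a^k for some k with 1 ≤ k ≤ p.
Step 4: Pumping up (i = 2): xy²z = a^(p+k) b^p, which has more a's than b's, so xy²z ∉ L.
This contradicts the pumping lemma, so L is not regular.

Final answer: Choose s = a^p b^p. Since |xy| ≤ p, y = a^k with k ≥ 1. Then xy²z = a^(p+k) b^p ∉ L.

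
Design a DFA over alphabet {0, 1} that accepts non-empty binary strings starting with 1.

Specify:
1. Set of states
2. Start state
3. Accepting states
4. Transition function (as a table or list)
One valid DFA (any DFA recognizing the same language is acceptable):
States: {q0, q1, q2}
Start: q0
Accepting: {q1}
Transitions (accepting states marked with *):
State | 0 | 1 | Accepting
-------------------------
q0    | q2 | q1 |  
q1    | q1 | q1 | *
q2    | q2 | q2 |  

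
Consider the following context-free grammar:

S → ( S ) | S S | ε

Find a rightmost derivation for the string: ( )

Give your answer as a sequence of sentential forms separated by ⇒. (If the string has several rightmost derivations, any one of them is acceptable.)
Start with S.
Step 1: the rightmost non-terminal is S; apply S → ( S ):  ( S )
Step 2: the rightmost non-terminal is S; apply S → ε:  ( )

Final answer: S ⇒ ( S ) ⇒ ( )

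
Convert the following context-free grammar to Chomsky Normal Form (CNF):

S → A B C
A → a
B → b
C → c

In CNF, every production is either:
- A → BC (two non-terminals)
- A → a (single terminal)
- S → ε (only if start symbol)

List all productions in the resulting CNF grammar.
The grammar has no ε-productions or unit productions to eliminate.
A → a is already in CNF (single terminal) – keep it.
B → b is already in CNF (single terminal) – keep it.
C → c is already in CNF (single terminal) – keep it.
S → A B C has 3 symbols on the right: break it into binary productions S → A X0, X0 → B C.
Resulting CNF grammar (5 productions): A → a; B → b; C → c; S → A X0; X0 → B C

Final answer: A → a; B → b; C → c; S → A X0; X0 → B C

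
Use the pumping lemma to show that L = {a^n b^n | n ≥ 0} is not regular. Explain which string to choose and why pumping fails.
Language: L = {a^n b^n | n ≥ 0} (equal numbers of a's followed by b's)
Step 1: Assume for contradiction that L is regular, with pumping length p.
Step 2: Choose s = a^p b^p. Then s ∈ L (it has p a's followed by p b's) and |s| ≥ p.
Step 3: Consider any decomposition s = xyz with |xy| ≤ p and |y| > 0. Since |xy| ≤ p and the first p symbols of s are all a's, y = a^k for some k with 1 ≤ k ≤ p.
Step 4: Pumping up (i = 2): xy²z = a^(p+k) b^p, which has more a's than b's, so xy²z ∉ L.
This contradicts the pumping lemma, so L is not regular.

Final answer: Choose s = a^p b^p. Since |xy| ≤ p, y = a^k with k ≥ 1. Then xy²z = a^(p+k) b^p ∉ L.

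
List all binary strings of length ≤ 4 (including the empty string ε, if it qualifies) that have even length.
Checking every binary string of length 0 to 4:
  Length 0: accepted: ε | rejected: (none)
  Length 1: accepted: (none) | rejected: 0, 1
  Length 2: accepted: 00, 01, 10, 11 | rejected: (none)
  Length 3: accepted: (none) | rejected: 000, 001, 010, 011, 100, 101, 110, 111
  Length 4: accepted: 0000, 0001, 0010, 0011, 0100, 0101, 0110, 0111, 1000, 1001, 1010, 1011, 1100, 1101, 1110, 1111 | rejected: (none)
Total: 21 string(s).

Final answer: ε, 00, 01, 10, 11, 0000, 0001, 0010, 0011, 0100, 0101, 0110, 0111, 1000, 1001, 1010, 1011, 1100, 1101, 1110, 1111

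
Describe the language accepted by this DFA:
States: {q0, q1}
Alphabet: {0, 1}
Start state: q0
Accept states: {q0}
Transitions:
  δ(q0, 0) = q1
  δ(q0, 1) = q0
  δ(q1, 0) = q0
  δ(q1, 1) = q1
Analyzing the DFA structure:
Start state: q0
Accept states: {q0}
Interpreting what each state remembers (checking against the transitions):
  q0: an even number of 0s has been read so far
  q1: an odd number of 0s has been read so far
  δ(q0, 0): in q0 (an even number of 0s has been read so far), after reading 0 we have: an odd number of 0s has been read so far → q1
  δ(q0, 1): in q0 (an even number of 0s has been read so far), after reading 1 we have: an even number of 0s has been read so far → q0
  δ(q1, 0): in q1 (an odd number of 0s has been read so far), after reading 0 we have: an even number of 0s has been read so far → q0
  δ(q1, 1): in q1 (an odd number of 0s has been read so far), after reading 1 we have: an odd number of 0s has been read so far → q1
A string is accepted iff it ends in {q0}, i.e. an even number of 0s has been read so far.
Language: All binary strings with an even number of 0s

Final answer: All binary strings with an even number of 0s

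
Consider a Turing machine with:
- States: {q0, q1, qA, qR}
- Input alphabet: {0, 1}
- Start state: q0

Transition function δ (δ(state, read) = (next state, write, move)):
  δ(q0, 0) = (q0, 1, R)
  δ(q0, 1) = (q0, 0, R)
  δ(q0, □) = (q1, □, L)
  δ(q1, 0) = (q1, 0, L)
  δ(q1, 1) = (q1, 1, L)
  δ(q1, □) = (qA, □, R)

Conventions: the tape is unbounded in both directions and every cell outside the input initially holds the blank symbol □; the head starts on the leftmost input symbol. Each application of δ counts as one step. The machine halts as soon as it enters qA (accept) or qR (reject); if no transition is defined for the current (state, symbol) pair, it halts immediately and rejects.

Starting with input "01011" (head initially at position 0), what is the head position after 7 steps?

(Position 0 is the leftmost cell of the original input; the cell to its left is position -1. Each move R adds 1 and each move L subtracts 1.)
Step 0: [q0]01011 (head at position 0)
Step 1: δ(q0, 0) = (q0, 1, R)  ⊢  1[q0]1011 (head at position 1)
Step 2: δ(q0, 1) = (q0, 0, R)  ⊢  10[q0]011 (head at position 2)
Step 3: δ(q0, 0) = (q0, 1, R)  ⊢  101[q0]11 (head at position 3)
Step 4: δ(q0, 1) = (q0, 0, R)  ⊢  1010[q0]1 (head at position 4)
Step 5: δ(q0, 1) = (q0, 0, R)  ⊢  10100[q0]□ (head at position 5)
Step 6: δ(q0, □) = (q1, □, L)  ⊢  1010[q1]0□ (head at position 4)
Step 7: δ(q1, 0) = (q1, 0, L)  ⊢  101[q1]00□ (head at position 3)
Head position after 7 steps: 3

Final answer: Position 3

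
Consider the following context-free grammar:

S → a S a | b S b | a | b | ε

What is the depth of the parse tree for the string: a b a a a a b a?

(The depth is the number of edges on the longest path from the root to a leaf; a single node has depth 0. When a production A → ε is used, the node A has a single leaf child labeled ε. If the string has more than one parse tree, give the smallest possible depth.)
The string has even length 8, so its (unique) parse tree peels off matching outer symbols: S → a S a, S → b S b, S → a S a, S → a S a, and finally S → ε for the empty middle.
The S nodes are at depths 0..4; the ε leaf under the innermost S is at depth 5 (terminal leaves are at depths 1..4).
Depth = 5.

Final answer: 5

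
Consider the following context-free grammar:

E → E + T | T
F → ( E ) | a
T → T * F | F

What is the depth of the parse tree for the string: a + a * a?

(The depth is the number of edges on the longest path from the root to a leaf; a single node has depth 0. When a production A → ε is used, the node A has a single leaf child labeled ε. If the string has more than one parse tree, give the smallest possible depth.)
The grammar is unambiguous; the parse tree of a + a * a is:
E → E + T at the root (depth 0).
  Left E (depth 1) → T (2) → F (3) → a (4).
  Right T (depth 1) → T * F; that T (2) → F (3) → a (4); F (2) → a (3).
The longest root-to-leaf paths have 4 edges.
Depth = 4.

Final answer: 4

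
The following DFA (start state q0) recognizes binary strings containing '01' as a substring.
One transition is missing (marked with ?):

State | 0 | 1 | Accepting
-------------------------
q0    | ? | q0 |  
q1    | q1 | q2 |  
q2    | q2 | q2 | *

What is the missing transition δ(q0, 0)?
q1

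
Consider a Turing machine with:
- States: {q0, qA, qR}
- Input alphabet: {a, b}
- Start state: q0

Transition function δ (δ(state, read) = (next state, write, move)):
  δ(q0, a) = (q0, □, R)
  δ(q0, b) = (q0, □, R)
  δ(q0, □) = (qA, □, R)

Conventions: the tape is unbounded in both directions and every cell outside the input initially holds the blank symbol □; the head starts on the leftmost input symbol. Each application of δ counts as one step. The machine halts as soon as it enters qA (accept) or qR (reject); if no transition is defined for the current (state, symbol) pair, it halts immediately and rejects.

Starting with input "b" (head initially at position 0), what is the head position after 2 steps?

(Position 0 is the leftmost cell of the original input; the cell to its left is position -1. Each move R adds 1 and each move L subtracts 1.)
Step 0: [q0]b (head at position 0)
Step 1: δ(q0, b) = (q0, □, R)  ⊢  □[q0]□ (head at position 1)
Step 2: δ(q0, □) = (qA, □, R)  ⊢  □□[qA]□ (head at position 2)
Head position after 2 steps: 2

Final answer: Position 2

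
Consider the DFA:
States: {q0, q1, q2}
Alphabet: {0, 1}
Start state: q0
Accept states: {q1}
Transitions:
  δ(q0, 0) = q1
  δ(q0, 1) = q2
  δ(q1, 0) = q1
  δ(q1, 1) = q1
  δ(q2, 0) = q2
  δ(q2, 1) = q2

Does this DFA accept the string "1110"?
Processing string "1110":
  q0 --1--> q2
  q2 --1--> q2
  q2 --1--> q2
  q2 --0--> q2
Final state: q2
Accept states: {q1}
q2 is not an accept state, so the string is rejected.

Final answer: No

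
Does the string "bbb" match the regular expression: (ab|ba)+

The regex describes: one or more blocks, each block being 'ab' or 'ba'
No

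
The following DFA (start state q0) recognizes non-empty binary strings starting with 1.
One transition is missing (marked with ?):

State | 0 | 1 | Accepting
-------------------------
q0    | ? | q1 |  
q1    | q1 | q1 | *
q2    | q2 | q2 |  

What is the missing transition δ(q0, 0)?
q2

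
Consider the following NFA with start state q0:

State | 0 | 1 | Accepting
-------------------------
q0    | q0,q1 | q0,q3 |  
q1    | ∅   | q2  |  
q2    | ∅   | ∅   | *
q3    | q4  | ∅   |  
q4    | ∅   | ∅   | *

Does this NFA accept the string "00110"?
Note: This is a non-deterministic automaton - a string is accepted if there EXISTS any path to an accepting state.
Track the set of states the NFA could be in: start {q0}
Read '0': {q0} → {q0, q1}
Read '0': {q0, q1} → {q0, q1}
Read '1': {q0, q1} → {q0, q2, q3}
Read '1': {q0, q2, q3} → {q0, q3}
Read '0': {q0, q3} → {q0, q1, q4}
Final set {q0, q1, q4} contains accepting state(s) {q4} → accepted.

Final answer: Yes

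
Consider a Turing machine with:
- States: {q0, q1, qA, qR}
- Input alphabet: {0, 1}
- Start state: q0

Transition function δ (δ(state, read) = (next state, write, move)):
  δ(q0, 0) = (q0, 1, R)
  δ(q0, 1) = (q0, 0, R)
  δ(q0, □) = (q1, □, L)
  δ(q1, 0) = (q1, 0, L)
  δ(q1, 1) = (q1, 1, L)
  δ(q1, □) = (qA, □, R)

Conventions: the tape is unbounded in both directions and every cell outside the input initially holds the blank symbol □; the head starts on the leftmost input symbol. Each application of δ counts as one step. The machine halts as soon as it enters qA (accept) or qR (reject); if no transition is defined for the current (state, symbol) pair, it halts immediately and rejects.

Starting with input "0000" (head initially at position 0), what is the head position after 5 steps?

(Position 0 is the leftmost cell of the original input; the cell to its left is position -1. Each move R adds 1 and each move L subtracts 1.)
Step 0: [q0]0000 (head at position 0)
Step 1: δ(q0, 0) = (q0, 1, R)  ⊢  1[q0]000 (head at position 1)
Step 2: δ(q0, 0) = (q0, 1, R)  ⊢  11[q0]00 (head at position 2)
Step 3: δ(q0, 0) = (q0, 1, R)  ⊢  111[q0]0 (head at position 3)
Step 4: δ(q0, 0) = (q0, 1, R)  ⊢  1111[q0]□ (head at position 4)
Step 5: δ(q0, □) = (q1, □, L)  ⊢  111[q1]1□ (head at position 3)
Head position after 5 steps: 3

Final answer: Position 3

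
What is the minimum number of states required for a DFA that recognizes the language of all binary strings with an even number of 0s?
Language: binary strings with an even number of 0s
Lower bound (Myhill–Nerode): the prefixes ε, 0 are pairwise distinguishable:
  ε vs 0: suffix ε distinguishes them (ε has zero 0s (accepted), 0 has one 0 (rejected))
So any DFA needs at least 2 states.
Upper bound: a DFA with 2 states exists (one state per class above).
Minimum states: 2

Final answer: 2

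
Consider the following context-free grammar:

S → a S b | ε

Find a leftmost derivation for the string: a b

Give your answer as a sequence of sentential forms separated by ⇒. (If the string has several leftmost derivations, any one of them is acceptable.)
Start with S.
Step 1: the leftmost non-terminal is S; apply S → a S b:  a S b
Step 2: the leftmost non-terminal is S; apply S → ε:  a b

Final answer: S ⇒ a S b ⇒ a b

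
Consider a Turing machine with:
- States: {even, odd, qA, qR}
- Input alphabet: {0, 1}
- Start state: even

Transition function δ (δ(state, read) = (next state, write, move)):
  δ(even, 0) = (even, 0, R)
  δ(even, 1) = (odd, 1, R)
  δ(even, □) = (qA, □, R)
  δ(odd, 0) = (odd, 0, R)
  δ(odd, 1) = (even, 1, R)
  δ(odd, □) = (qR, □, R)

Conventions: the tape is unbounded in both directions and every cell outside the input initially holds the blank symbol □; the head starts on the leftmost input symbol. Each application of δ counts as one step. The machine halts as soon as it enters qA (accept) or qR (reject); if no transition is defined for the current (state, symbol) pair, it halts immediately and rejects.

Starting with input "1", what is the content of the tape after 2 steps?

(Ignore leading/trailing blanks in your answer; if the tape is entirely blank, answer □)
Step 0: [even]1 (head at position 0)
Step 1: δ(even, 1) = (odd, 1, R)  ⊢  1[odd]□ (head at position 1)
Step 2: δ(odd, □) = (qR, □, R)  ⊢  1□[qR]□ (head at position 2)
Tape after 2 steps (ignoring surrounding blanks): 1

Final answer: Tape: 1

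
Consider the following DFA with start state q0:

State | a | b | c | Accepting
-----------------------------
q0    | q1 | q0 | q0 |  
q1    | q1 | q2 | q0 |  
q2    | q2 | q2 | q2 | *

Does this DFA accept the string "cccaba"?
Start in q0.
Read 'c': q0 → q0
Read 'c': q0 → q0
Read 'c': q0 → q0
Read 'a': q0 → q1
Read 'b': q1 → q2
Read 'a': q2 → q2
Final state q2 is accepting, so the string is accepted.

Final answer: Yes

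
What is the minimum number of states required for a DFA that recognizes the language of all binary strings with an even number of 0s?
Language: binary strings with an even number of 0s
Lower bound (Myhill–Nerode): the prefixes ε, 0 are pairwise distinguishable:
  ε vs 0: suffix ε distinguishes them (ε has zero 0s (accepted), 0 has one 0 (rejected))
So any DFA needs at least 2 states.
Upper bound: a DFA with 2 states exists (one state per class above).
Minimum states: 2

Final answer: 2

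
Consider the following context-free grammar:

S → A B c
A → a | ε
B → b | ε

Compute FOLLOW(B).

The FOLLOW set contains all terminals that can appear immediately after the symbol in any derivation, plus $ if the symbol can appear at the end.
B occurs in S → A B c, immediately followed by the terminal c. So FOLLOW(B) = {c}.

Final answer: {c}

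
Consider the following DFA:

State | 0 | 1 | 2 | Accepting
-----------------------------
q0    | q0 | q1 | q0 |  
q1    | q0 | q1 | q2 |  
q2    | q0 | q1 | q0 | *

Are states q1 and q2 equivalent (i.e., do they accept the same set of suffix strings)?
Try the suffix ε (the empty string).
From q1: q1 — not accepting.
From q2: q2 — accepting.
The two states disagree on this suffix, so they are not equivalent.

Final answer: No. Distinguishing string: ε (the empty string) - accepted from q2 but not from q1.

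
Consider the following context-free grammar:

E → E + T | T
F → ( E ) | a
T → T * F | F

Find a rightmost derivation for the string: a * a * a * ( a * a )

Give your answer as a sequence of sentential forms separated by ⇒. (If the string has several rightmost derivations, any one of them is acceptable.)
Start with E.
Step 1: the rightmost non-terminal is E; apply E → T:  T
Step 2: the rightmost non-terminal is T; apply T → T * F:  T * F
Step 3: the rightmost non-terminal is F; apply F → ( E ):  T * ( E )
Step 4: the rightmost non-terminal is E; apply E → T:  T * ( T )
Step 5: the rightmost non-terminal is T; apply T → T * F:  T * ( T * F )
Step 6: the rightmost non-terminal is F; apply F → a:  T * ( T * a )
Step 7: the rightmost non-terminal is T; apply T → F:  T * ( F * a )
Step 8: the rightmost non-terminal is F; apply F → a:  T * ( a * a )
Step 9: the rightmost non-terminal is T; apply T → T * F:  T * F * ( a * a )
Step 10: the rightmost non-terminal is F; apply F → a:  T * a * ( a * a )
Step 11: the rightmost non-terminal is T; apply T → T * F:  T * F * a * ( a * a )
Step 12: the rightmost non-terminal is F; apply F → a:  T * a * a * ( a * a )
Step 13: the rightmost non-terminal is T; apply T → F:  F * a * a * ( a * a )
Step 14: the rightmost non-terminal is F; apply F → a:  a * a * a * ( a * a )

Final answer: E ⇒ T ⇒ T * F ⇒ T * ( E ) ⇒ T * ( T ) ⇒ T * ( T * F ) ⇒ T * ( T * a ) ⇒ T * ( F * a ) ⇒ T * ( a * a ) ⇒ T * F * ( a * a ) ⇒ T * a * ( a * a ) ⇒ T * F * a * ( a * a ) ⇒ T * a * a * ( a * a ) ⇒ F * a * a * ( a * a ) ⇒ a * a * a * ( a * a )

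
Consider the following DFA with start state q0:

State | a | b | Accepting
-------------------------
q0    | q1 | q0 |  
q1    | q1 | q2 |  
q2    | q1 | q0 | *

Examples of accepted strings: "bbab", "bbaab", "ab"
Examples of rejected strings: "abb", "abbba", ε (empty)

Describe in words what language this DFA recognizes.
strings over {a,b} ending with 'ab'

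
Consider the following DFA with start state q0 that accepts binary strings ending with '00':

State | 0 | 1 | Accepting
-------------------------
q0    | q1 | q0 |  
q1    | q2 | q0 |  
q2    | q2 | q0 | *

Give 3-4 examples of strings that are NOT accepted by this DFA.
Any strings that end in a non-accepting state work; for example:
"001": q0 → q1 → q2 → q0; q0 is not accepting → rejected
"010": q0 → q1 → q0 → q1; q1 is not accepting → rejected
"111": q0 → q0 → q0 → q0; q0 is not accepting → rejected
"1010": q0 → q0 → q1 → q0 → q1; q1 is not accepting → rejected

Final answer: "001", "010", "111", "1010"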